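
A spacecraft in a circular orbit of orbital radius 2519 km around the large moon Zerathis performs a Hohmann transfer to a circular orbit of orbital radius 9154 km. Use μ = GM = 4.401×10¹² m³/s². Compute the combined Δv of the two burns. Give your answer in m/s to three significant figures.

r₁ = 2519 km = 2.519×10⁶ m.
r₂ = 9154 km = 9.154×10⁶ m.
Transfer ellipse a_t = (r₁ + r₂)/2 = 5.836×10⁶ m.
At r₁: circular v_c1 = √(μ/r₁) = 1322 m/s; transfer-periapsis v_p = √[μ(2/r₁ − 1/a_t)] = 1655 m/s.
Δv₁ = v_p − v_c1 = 333.6 m/s.
At r₂: circular v_c2 = √(μ/r₂) = 693.4 m/s; transfer-apoapsis v_a = √[μ(2/r₂ − 1/a_t)] = 455.5 m/s.
Δv₂ = v_c2 − v_a = 237.9 m/s.
Total Δv = Δv₁ + Δv₂ = 571.4 m/s.

Δv_total ≈ 571 m/s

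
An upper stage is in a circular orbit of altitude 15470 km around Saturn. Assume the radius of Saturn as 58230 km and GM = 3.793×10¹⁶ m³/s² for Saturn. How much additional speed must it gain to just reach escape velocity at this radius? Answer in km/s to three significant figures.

Δv ≈ 9.40 km/s

r = 58230 + 15470 = 73700 km = 7.3700×10⁷ m.
Circular speed v_c = √(μ/r) = 22690 m/s.
Escape speed v_esc = √(2μ/r) = √2 × v_c = 32080 m/s.
Δv = v_esc − v_c = 9397 m/s = 9.397 km/s.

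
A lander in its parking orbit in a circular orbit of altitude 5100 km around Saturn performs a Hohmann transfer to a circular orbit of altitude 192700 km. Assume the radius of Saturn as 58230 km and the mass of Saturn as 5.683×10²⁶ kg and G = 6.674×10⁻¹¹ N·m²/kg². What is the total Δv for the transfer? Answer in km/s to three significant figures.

Δv_total ≈ 10.9 km/s

μ = GM = 6.674×10⁻¹¹ × 5.683×10²⁶ = 3.793×10¹⁶ m³/s².
r₁ = 58230 + 5100 = 63330 km = 6.3330×10⁷ m.
r₂ = 58230 + 192700 = 250930 km = 2.5093×10⁸ m.
Transfer ellipse a_t = (r₁ + r₂)/2 = 1.571×10⁸ m.
At r₁: circular v_c1 = √(μ/r₁) = 24470 m/s; transfer-perikrone v_p = √[μ(2/r₁ − 1/a_t)] = 30930 m/s.
Δv₁ = v_p − v_c1 = 6454 m/s.
At r₂: circular v_c2 = √(μ/r₂) = 12290 m/s; transfer-apokrone v_a = √[μ(2/r₂ − 1/a_t)] = 7805 m/s.
Δv₂ = v_c2 − v_a = 4489 m/s.
Total Δv = Δv₁ + Δv₂ = 10940 m/s = 10.94 km/s.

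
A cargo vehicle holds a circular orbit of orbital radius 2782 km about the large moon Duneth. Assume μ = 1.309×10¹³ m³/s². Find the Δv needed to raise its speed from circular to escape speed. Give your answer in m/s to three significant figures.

r = 2782 km = 2.782×10⁶ m.
Circular speed v_c = √(μ/r) = 2169 m/s.
Escape speed v_esc = √(2μ/r) = √2 × v_c = 3068 m/s.
Δv = v_esc − v_c = 898.5 m/s.

Δv ≈ 898 m/s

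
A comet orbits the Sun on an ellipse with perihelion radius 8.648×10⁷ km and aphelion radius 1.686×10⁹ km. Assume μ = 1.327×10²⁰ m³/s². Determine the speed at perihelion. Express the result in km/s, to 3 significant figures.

v ≈ 54.0 km/s

Semi-major axis a = (r_p + r_a)/2 = 8.8624×10⁸ km = 8.862×10¹¹ m.
Vis-viva: v² = μ(2/r − 1/a) = 1.327×10²⁰ × (2.313×10⁻¹¹ − 1.128×10⁻¹²) = 2.919×10⁹ m²/s².
v = 54030 m/s = 54.03 km/s.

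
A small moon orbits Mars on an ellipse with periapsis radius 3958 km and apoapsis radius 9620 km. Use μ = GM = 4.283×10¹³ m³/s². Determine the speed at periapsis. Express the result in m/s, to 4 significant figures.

v ≈ 3916 m/s

Semi-major axis a = (r_p + r_a)/2 = 6789.0 km = 6.789×10⁶ m.
Vis-viva: v² = μ(2/r − 1/a) = 4.283×10¹³ × (5.053×10⁻⁷ − 1.473×10⁻⁷) = 1.533×10⁷ m²/s².
v = 3916 m/s.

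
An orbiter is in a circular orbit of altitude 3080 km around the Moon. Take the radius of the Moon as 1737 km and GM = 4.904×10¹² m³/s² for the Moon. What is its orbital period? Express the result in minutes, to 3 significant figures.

T ≈ 500 minutes

r = 1737 + 3080 = 4817.0 km = 4.8170×10⁶ m.
Kepler's third law: T = 2π√(r³/μ) = 2π√((4.817×10⁶)³ / 4.904×10¹²).
r³/μ = 2.279×10⁷ s², so T = 2π × 4.774×10³ = 3.000×10⁴ s.
Converting: 3.000×10⁴ s ÷ 60.00 = 499.9 minutes.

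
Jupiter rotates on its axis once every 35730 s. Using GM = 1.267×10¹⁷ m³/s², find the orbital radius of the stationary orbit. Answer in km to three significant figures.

A synchronous orbit has period T, so by Kepler's third law a = (μT²/4π²)^(1/3).
μT²/4π² = 1.267×10¹⁷ × (3.573×10⁴)² / 39.48 = 4.097×10²⁴ m³.
a = 1.600×10⁸ m = 1.6002×10⁵ km.

r_sync ≈ 1.60×10⁵ km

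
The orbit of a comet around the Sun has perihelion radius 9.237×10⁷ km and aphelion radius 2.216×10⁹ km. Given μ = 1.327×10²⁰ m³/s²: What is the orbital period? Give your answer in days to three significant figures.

Semi-major axis a = (r_p + r_a)/2 = (9.2370×10⁷ + 2.2160×10⁹)/2 = 1.1542×10⁹ km = 1.154×10¹² m.
By Kepler's third law T = 2π√(a³/μ) = 2π × 1.076×10⁸ = 6.763×10⁸ s.
= 7828 days.

T ≈ 7830 days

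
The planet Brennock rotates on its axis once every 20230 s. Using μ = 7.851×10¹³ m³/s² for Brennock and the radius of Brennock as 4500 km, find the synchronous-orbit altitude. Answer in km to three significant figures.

A synchronous orbit has period T, so by Kepler's third law a = (μT²/4π²)^(1/3).
μT²/4π² = 7.851×10¹³ × (2.023×10⁴)² / 39.48 = 8.139×10²⁰ m³.
a = 9.337×10⁶ m = 9336.5 km.
Altitude h = a − R = 9336.5 − 4500 = 4836.5 km.

h_sync ≈ 4840 km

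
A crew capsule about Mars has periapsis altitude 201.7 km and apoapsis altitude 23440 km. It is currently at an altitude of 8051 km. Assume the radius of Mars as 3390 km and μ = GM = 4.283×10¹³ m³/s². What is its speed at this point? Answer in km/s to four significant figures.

v ≈ 2.161 km/s

r_p = 3390 + 201.7 = 3591.7 km = 3.5917×10⁶ m.
r_a = 3390 + 23440 = 26830 km = 2.6830×10⁷ m.
r = 3390 + 8051 = 11441 km = 1.144×10⁷ m.
Semi-major axis a = (r_p + r_a)/2 = 15211 km = 1.521×10⁷ m.
Vis-viva: v² = μ(2/r − 1/a) = 4.283×10¹³ × (1.748×10⁻⁷ − 6.574×10⁻⁸) = 4.671×10⁶ m²/s².
v = 2161 m/s = 2.161 km/s.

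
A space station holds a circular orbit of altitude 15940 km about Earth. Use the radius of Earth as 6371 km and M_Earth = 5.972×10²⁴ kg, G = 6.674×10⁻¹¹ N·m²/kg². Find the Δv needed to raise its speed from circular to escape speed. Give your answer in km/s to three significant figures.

μ = GM = 6.674×10⁻¹¹ × 5.972×10²⁴ = 3.986×10¹⁴ m³/s².
r = 6371 + 15940 = 22311 km = 2.2311×10⁷ m.
Circular speed v_c = √(μ/r) = 4227 m/s.
Escape speed v_esc = √(2μ/r) = √2 × v_c = 5977 m/s.
Δv = v_esc − v_c = 1751 m/s = 1.751 km/s.

Δv ≈ 1.75 km/s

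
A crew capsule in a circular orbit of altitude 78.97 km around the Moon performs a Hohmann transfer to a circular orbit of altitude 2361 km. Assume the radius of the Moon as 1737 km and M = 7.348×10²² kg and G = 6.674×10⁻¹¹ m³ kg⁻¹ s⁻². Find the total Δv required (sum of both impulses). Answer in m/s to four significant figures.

Δv_total ≈ 527.9 m/s

μ = GM = 6.674×10⁻¹¹ × 7.348×10²² = 4.904×10¹² m³/s².
r₁ = 1737 + 78.97 = 1816.0 km = 1.8160×10⁶ m.
r₂ = 1737 + 2361 = 4098.0 km = 4.0980×10⁶ m.
Transfer ellipse a_t = (r₁ + r₂)/2 = 2.957×10⁶ m.
At r₁: circular v_c1 = √(μ/r₁) = 1643 m/s; transfer-perilune v_p = √[μ(2/r₁ − 1/a_t)] = 1935 m/s.
Δv₁ = v_p − v_c1 = 291.2 m/s.
At r₂: circular v_c2 = √(μ/r₂) = 1094 m/s; transfer-apolune v_a = √[μ(2/r₂ − 1/a_t)] = 857.3 m/s.
Δv₂ = v_c2 − v_a = 236.7 m/s.
Total Δv = Δv₁ + Δv₂ = 527.9 m/s.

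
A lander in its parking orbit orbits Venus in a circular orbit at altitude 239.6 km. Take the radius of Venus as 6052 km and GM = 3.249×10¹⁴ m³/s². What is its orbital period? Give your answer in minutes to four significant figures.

r = 6052 + 239.6 = 6291.6 km = 6.2916×10⁶ m.
Kepler's third law: T = 2π√(r³/μ) = 2π√((6.292×10⁶)³ / 3.249×10¹⁴).
r³/μ = 7.665×10⁵ s², so T = 2π × 8.755×10² = 5.501×10³ s.
Converting: 5.501×10³ s ÷ 60.00 = 91.68 minutes.

T ≈ 91.68 minutes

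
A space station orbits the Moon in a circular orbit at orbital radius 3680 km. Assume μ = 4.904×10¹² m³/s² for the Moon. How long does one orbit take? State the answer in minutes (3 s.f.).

r = 3680 km = 3.680×10⁶ m.
Kepler's third law: T = 2π√(r³/μ) = 2π√((3.680×10⁶)³ / 4.904×10¹²).
r³/μ = 1.016×10⁷ s², so T = 2π × 3.188×10³ = 2.003×10⁴ s.
Converting: 2.003×10⁴ s ÷ 60.00 = 333.8 minutes.

T ≈ 334 minutes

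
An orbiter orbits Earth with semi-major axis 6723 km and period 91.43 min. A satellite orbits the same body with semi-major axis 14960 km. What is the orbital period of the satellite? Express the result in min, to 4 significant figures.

T₂ ≈ 303.5 min

Kepler's third law: T² ∝ a³, so T₂ = T₁ (a₂/a₁)^(3/2).
a₂/a₁ = 2.225, (a₂/a₁)^(3/2) = 3.319.
T₂ = 91.43 × 3.319 = 303.5 min.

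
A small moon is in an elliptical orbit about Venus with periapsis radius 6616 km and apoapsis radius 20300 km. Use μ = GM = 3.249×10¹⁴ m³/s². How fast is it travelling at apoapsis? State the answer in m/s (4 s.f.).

v ≈ 2805 m/s

Semi-major axis a = (r_p + r_a)/2 = 13458 km = 1.346×10⁷ m.
Vis-viva: v² = μ(2/r − 1/a) = 3.249×10¹⁴ × (9.852×10⁻⁸ − 7.431×10⁻⁸) = 7.868×10⁶ m²/s².
v = 2805 m/s.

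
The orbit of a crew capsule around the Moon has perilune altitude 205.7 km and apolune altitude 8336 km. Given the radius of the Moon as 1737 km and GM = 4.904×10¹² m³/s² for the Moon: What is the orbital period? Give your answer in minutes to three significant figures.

T ≈ 696 minutes

r_p = 1737 + 205.7 = 1942.7 km = 1.9427×10⁶ m.
r_a = 1737 + 8336 = 10073 km = 1.0073×10⁷ m.
Semi-major axis a = (r_p + r_a)/2 = (1942.7 + 10073)/2 = 6007.9 km = 6.008×10⁶ m.
By Kepler's third law T = 2π√(a³/μ) = 2π × 6.650×10³ = 4.178×10⁴ s.
= 696.4 minutes.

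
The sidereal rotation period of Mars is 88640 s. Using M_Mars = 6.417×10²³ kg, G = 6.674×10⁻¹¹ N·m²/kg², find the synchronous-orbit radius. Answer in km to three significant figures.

r_sync ≈ 20400 km

μ = GM = 6.674×10⁻¹¹ × 6.417×10²³ = 4.283×10¹³ m³/s².
A synchronous orbit has period T, so by Kepler's third law a = (μT²/4π²)^(1/3).
μT²/4π² = 4.283×10¹³ × (8.864×10⁴)² / 39.48 = 8.524×10²¹ m³.
a = 2.043×10⁷ m = 20427 km.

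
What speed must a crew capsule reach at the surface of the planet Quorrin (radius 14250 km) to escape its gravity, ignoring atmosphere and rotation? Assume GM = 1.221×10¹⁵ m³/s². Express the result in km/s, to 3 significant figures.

v_esc ≈ 13.1 km/s

r = R = 1.425×10⁷ m.
Escape speed v_esc = √(2μ/r) = √(2 × 1.221×10¹⁵ / 1.425×10⁷) = √(1.714×10⁸) = 13090 m/s.
= 13.09 km/s.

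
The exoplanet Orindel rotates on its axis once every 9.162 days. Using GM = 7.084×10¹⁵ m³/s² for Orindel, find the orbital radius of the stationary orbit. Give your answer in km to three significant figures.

T = 9.162 days = 7.916×10⁵ s.
A synchronous orbit has period T, so by Kepler's third law a = (μT²/4π²)^(1/3).
μT²/4π² = 7.084×10¹⁵ × (7.916×10⁵)² / 39.48 = 1.124×10²⁶ m³.
a = 4.827×10⁸ m = 4.8266×10⁵ km.

r_sync ≈ 4.83×10⁵ km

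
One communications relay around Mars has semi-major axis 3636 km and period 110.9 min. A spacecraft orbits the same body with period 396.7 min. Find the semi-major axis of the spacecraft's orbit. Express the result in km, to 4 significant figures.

Kepler's third law: a³ ∝ T², so a₂ = a₁ (T₂/T₁)^(2/3).
T₂/T₁ = 3.577, (T₂/T₁)^(2/3) = 2.339.
a₂ = 3636 × 2.339 = 8504 km.

a₂ ≈ 8504 km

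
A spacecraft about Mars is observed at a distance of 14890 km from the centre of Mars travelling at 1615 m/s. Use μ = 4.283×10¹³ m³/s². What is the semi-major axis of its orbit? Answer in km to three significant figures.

a ≈ 13600 km

r = 1.489×10⁷ m.
Vis-viva rearranged: 1/a = 2/r − v²/μ = 1.343×10⁻⁷ − 6.090×10⁻⁸ = 7.342×10⁻⁸ m⁻¹.
a = 1.362×10⁷ m = 13620 km.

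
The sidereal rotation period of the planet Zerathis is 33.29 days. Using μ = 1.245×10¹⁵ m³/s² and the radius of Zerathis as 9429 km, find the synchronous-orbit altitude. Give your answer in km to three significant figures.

T = 33.29 days = 2.876×10⁶ s.
A synchronous orbit has period T, so by Kepler's third law a = (μT²/4π²)^(1/3).
μT²/4π² = 1.245×10¹⁵ × (2.876×10⁶)² / 39.48 = 2.609×10²⁶ m³.
a = 6.390×10⁸ m = 6.3898×10⁵ km.
Altitude h = a − R = 6.3898×10⁵ − 9429 = 6.2955×10⁵ km.

h_sync ≈ 6.30×10⁵ km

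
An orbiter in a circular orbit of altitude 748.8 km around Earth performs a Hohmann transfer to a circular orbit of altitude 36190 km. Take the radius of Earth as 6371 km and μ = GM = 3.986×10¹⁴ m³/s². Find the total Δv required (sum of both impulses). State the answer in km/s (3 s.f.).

r₁ = 6371 + 748.8 = 7119.8 km = 7.1198×10⁶ m.
r₂ = 6371 + 36190 = 42561 km = 4.2561×10⁷ m.
Transfer ellipse a_t = (r₁ + r₂)/2 = 2.484×10⁷ m.
At r₁: circular v_c1 = √(μ/r₁) = 7482 m/s; transfer-perigee v_p = √[μ(2/r₁ − 1/a_t)] = 9794 m/s.
Δv₁ = v_p − v_c1 = 2312 m/s.
At r₂: circular v_c2 = √(μ/r₂) = 3060 m/s; transfer-apogee v_a = √[μ(2/r₂ − 1/a_t)] = 1638 m/s.
Δv₂ = v_c2 − v_a = 1422 m/s.
Total Δv = Δv₁ + Δv₂ = 3734 m/s = 3.734 km/s.

Δv_total ≈ 3.73 km/s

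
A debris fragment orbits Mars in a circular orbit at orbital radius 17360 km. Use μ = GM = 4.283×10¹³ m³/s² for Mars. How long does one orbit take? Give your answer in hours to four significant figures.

T ≈ 19.29 hours

r = 17360 km = 1.736×10⁷ m.
Kepler's third law: T = 2π√(r³/μ) = 2π√((1.736×10⁷)³ / 4.283×10¹³).
r³/μ = 1.222×10⁸ s², so T = 2π × 1.105×10⁴ = 6.944×10⁴ s.
Converting: 6.944×10⁴ s ÷ 3600 = 19.29 hours.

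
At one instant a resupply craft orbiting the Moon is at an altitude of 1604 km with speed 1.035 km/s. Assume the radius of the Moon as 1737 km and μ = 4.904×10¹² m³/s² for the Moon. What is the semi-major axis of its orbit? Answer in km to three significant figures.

r = 1737 + 1604 = 3341.0 km = 3.341×10⁶ m.
Vis-viva rearranged: 1/a = 2/r − v²/μ = 5.986×10⁻⁷ − 2.184×10⁻⁷ = 3.802×10⁻⁷ m⁻¹.
a = 2.630×10⁶ m = 2630.3 km.

a ≈ 2630 km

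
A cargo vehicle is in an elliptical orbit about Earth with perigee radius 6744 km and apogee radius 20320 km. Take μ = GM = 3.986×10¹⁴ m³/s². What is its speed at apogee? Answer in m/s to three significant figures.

v ≈ 3130 m/s

Semi-major axis a = (r_p + r_a)/2 = 13532 km = 1.353×10⁷ m.
Vis-viva: v² = μ(2/r − 1/a) = 3.986×10¹⁴ × (9.843×10⁻⁸ − 7.390×10⁻⁸) = 9.776×10⁶ m²/s².
v = 3127 m/s.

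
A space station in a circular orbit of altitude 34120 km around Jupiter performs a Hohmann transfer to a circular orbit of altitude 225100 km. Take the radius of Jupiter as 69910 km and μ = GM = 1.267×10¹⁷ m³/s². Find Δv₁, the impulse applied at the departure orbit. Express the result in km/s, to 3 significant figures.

r₁ = 69910 + 34120 = 104030 km = 1.0403×10⁸ m.
r₂ = 69910 + 225100 = 295010 km = 2.9501×10⁸ m.
Transfer ellipse a_t = (r₁ + r₂)/2 = 1.995×10⁸ m.
At r₁: circular v_c1 = √(μ/r₁) = 34900 m/s; transfer-perijove v_p = √[μ(2/r₁ − 1/a_t)] = 42440 m/s.
Δv₁ = v_p − v_c1 = 7537 m/s.
= 7.537 km/s.

Δv ≈ 7.54 km/s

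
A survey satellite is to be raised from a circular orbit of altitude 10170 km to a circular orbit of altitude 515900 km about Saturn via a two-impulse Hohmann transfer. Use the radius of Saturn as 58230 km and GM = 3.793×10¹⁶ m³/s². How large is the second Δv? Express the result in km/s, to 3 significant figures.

r₁ = 58230 + 10170 = 68400 km = 6.8400×10⁷ m.
r₂ = 58230 + 515900 = 574130 km = 5.7413×10⁸ m.
Transfer ellipse a_t = (r₁ + r₂)/2 = 3.213×10⁸ m.
At r₁: circular v_c1 = √(μ/r₁) = 23550 m/s; transfer-perikrone v_p = √[μ(2/r₁ − 1/a_t)] = 31480 m/s.
At r₂: circular v_c2 = √(μ/r₂) = 8128 m/s; transfer-apokrone v_a = √[μ(2/r₂ − 1/a_t)] = 3750 m/s.
Δv₂ = v_c2 − v_a = 4378 m/s.
= 4.378 km/s.

Δv ≈ 4.38 km/s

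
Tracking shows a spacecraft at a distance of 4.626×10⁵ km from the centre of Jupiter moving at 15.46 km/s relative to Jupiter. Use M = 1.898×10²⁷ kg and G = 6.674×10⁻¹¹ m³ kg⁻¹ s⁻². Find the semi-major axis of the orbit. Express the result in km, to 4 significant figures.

a ≈ 4.104×10⁵ km

μ = GM = 6.674×10⁻¹¹ × 1.898×10²⁷ = 1.267×10¹⁷ m³/s².
r = 4.626×10⁸ m.
Vis-viva rearranged: 1/a = 2/r − v²/μ = 4.323×10⁻⁹ − 1.887×10⁻⁹ = 2.437×10⁻⁹ m⁻¹.
a = 4.104×10⁸ m = 4.1042×10⁵ km.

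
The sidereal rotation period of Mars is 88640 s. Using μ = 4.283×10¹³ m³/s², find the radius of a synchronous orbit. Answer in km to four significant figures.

r_sync ≈ 20430 km

A synchronous orbit has period T, so by Kepler's third law a = (μT²/4π²)^(1/3).
μT²/4π² = 4.283×10¹³ × (8.864×10⁴)² / 39.48 = 8.524×10²¹ m³.
a = 2.043×10⁷ m = 20428 km.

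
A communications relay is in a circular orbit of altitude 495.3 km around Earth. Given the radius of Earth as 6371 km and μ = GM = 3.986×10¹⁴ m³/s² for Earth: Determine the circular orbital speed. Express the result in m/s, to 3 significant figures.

r = 6371 + 495.3 = 6866.3 km = 6.8663×10⁶ m.
For a circular orbit v = √(μ/r) = √(3.986×10¹⁴ / 6.866×10⁶) = √(5.805×10⁷) = 7619 m/s.

v ≈ 7620 m/s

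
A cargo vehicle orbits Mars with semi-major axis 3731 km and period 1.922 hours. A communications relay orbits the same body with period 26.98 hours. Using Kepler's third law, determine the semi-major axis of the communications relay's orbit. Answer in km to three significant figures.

Kepler's third law: a³ ∝ T², so a₂ = a₁ (T₂/T₁)^(2/3).
T₂/T₁ = 14.04, (T₂/T₁)^(2/3) = 5.819.
a₂ = 3731 × 5.819 = 21710 km.

a₂ ≈ 21700 km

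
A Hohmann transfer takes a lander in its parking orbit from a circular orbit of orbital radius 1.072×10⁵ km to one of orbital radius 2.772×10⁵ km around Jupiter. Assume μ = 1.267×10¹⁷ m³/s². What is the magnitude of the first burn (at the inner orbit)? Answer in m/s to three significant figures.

r₁ = 1.072×10⁵ km = 1.072×10⁸ m.
r₂ = 2.772×10⁵ km = 2.772×10⁸ m.
Transfer ellipse a_t = (r₁ + r₂)/2 = 1.922×10⁸ m.
At r₁: circular v_c1 = √(μ/r₁) = 34380 m/s; transfer-perijove v_p = √[μ(2/r₁ − 1/a_t)] = 41290 m/s.
Δv₁ = v_p − v_c1 = 6908 m/s.

Δv ≈ 6910 m/s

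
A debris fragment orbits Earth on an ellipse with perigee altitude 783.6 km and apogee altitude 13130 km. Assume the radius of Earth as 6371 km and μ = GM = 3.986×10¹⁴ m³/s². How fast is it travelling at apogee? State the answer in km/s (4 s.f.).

v ≈ 3.312 km/s

r_p = 6371 + 783.6 = 7154.6 km = 7.1546×10⁶ m.
r_a = 6371 + 13130 = 19501 km = 1.9501×10⁷ m.
Semi-major axis a = (r_p + r_a)/2 = 13328 km = 1.333×10⁷ m.
Vis-viva: v² = μ(2/r − 1/a) = 3.986×10¹⁴ × (1.026×10⁻⁷ − 7.503×10⁻⁸) = 1.097×10⁷ m²/s².
v = 3312 m/s = 3.312 km/s.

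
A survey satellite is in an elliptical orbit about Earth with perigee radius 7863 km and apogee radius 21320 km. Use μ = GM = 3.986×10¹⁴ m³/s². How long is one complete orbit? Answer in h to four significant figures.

Semi-major axis a = (r_p + r_a)/2 = (7863.0 + 21320)/2 = 14592 km = 1.459×10⁷ m.
By Kepler's third law T = 2π√(a³/μ) = 2π × 2.792×10³ = 1.754×10⁴ s.
= 4.873 h.

T ≈ 4.873 h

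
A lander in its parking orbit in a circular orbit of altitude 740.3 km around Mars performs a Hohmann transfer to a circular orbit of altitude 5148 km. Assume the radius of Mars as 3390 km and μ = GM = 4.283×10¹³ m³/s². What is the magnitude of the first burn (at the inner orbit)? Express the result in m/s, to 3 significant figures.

r₁ = 3390 + 740.3 = 4130.3 km = 4.1303×10⁶ m.
r₂ = 3390 + 5148 = 8538.0 km = 8.5380×10⁶ m.
Transfer ellipse a_t = (r₁ + r₂)/2 = 6.334×10⁶ m.
At r₁: circular v_c1 = √(μ/r₁) = 3220 m/s; transfer-periapsis v_p = √[μ(2/r₁ − 1/a_t)] = 3739 m/s.
Δv₁ = v_p − v_c1 = 518.5 m/s.

Δv ≈ 518 m/s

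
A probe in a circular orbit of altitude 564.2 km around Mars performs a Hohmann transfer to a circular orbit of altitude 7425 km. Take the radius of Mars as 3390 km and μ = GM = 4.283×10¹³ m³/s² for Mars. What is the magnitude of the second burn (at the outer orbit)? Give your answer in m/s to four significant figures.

r₁ = 3390 + 564.2 = 3954.2 km = 3.9542×10⁶ m.
r₂ = 3390 + 7425 = 10815 km = 1.0815×10⁷ m.
Transfer ellipse a_t = (r₁ + r₂)/2 = 7.385×10⁶ m.
At r₁: circular v_c1 = √(μ/r₁) = 3291 m/s; transfer-periapsis v_p = √[μ(2/r₁ − 1/a_t)] = 3983 m/s.
At r₂: circular v_c2 = √(μ/r₂) = 1990 m/s; transfer-apoapsis v_a = √[μ(2/r₂ − 1/a_t)] = 1456 m/s.
Δv₂ = v_c2 − v_a = 533.8 m/s.

Δv ≈ 533.8 m/s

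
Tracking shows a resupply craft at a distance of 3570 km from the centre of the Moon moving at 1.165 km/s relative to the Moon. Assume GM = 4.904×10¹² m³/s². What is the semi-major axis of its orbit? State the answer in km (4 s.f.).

a ≈ 3528 km

r = 3.570×10⁶ m.
Specific orbital energy ε = v²/2 − μ/r = (1165)²/2 − 4.904×10¹²/3.570×10⁶ = -6.951×10⁵ J/kg.
Since ε = −μ/(2a), a = −μ/(2ε) = 3.528×10⁶ m = 3527.8 km.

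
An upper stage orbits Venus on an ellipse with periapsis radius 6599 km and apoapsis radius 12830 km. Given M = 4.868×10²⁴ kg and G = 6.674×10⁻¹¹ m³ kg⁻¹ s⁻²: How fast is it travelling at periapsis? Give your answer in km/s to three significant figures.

μ = GM = 6.674×10⁻¹¹ × 4.868×10²⁴ = 3.249×10¹⁴ m³/s².
Semi-major axis a = (r_p + r_a)/2 = 9714.5 km = 9.714×10⁶ m.
Vis-viva: v² = μ(2/r − 1/a) = 3.249×10¹⁴ × (3.031×10⁻⁷ − 1.029×10⁻⁷) = 6.502×10⁷ m²/s².
v = 8064 m/s = 8.064 km/s.

v ≈ 8.06 km/s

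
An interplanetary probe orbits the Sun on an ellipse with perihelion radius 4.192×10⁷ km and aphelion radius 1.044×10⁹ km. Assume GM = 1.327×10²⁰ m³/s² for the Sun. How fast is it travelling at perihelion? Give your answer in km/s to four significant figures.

Semi-major axis a = (r_p + r_a)/2 = 5.4296×10⁸ km = 5.430×10¹¹ m.
Vis-viva: v² = μ(2/r − 1/a) = 1.327×10²⁰ × (4.771×10⁻¹¹ − 1.842×10⁻¹²) = 6.087×10⁹ m²/s².
v = 78020 m/s = 78.02 km/s.

v ≈ 78.02 km/s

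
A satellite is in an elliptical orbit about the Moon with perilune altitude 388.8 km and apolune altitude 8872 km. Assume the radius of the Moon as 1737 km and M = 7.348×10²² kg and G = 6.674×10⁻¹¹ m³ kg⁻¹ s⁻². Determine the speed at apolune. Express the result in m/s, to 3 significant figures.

v ≈ 393 m/s

μ = GM = 6.674×10⁻¹¹ × 7.348×10²² = 4.904×10¹² m³/s².
r_p = 1737 + 388.8 = 2125.8 km = 2.1258×10⁶ m.
r_a = 1737 + 8872 = 10609 km = 1.0609×10⁷ m.
Semi-major axis a = (r_p + r_a)/2 = 6367.4 km = 6.367×10⁶ m.
Vis-viva: v² = μ(2/r − 1/a) = 4.904×10¹² × (1.885×10⁻⁷ − 1.570×10⁻⁷) = 1.543×10⁵ m²/s².
v = 392.8 m/s.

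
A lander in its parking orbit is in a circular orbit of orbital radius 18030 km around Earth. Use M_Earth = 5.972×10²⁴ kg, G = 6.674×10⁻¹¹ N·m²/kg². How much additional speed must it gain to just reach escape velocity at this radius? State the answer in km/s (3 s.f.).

μ = GM = 6.674×10⁻¹¹ × 5.972×10²⁴ = 3.986×10¹⁴ m³/s².
r = 18030 km = 1.803×10⁷ m.
Circular speed v_c = √(μ/r) = 4702 m/s.
Escape speed v_esc = √(2μ/r) = √2 × v_c = 6649 m/s.
Δv = v_esc − v_c = 1948 m/s = 1.948 km/s.

Δv ≈ 1.95 km/s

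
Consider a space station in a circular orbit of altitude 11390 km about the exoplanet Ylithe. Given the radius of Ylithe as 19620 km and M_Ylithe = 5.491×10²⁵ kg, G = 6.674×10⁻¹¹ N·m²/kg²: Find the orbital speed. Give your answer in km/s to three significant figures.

μ = GM = 6.674×10⁻¹¹ × 5.491×10²⁵ = 3.665×10¹⁵ m³/s².
r = 19620 + 11390 = 31010 km = 3.1010×10⁷ m.
For a circular orbit v = √(μ/r) = √(3.665×10¹⁵ / 3.101×10⁷) = √(1.182×10⁸) = 10870 m/s.
That is 10.87 km/s.

v ≈ 10.9 km/s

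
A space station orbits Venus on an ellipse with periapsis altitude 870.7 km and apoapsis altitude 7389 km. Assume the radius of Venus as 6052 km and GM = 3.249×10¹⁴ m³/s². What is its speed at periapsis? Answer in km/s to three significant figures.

r_p = 6052 + 870.7 = 6922.7 km = 6.9227×10⁶ m.
r_a = 6052 + 7389 = 13441 km = 1.3441×10⁷ m.
Semi-major axis a = (r_p + r_a)/2 = 10182 km = 1.018×10⁷ m.
Vis-viva: v² = μ(2/r − 1/a) = 3.249×10¹⁴ × (2.889×10⁻⁷ − 9.821×10⁻⁸) = 6.196×10⁷ m²/s².
v = 7871 m/s = 7.871 km/s.

v ≈ 7.87 km/s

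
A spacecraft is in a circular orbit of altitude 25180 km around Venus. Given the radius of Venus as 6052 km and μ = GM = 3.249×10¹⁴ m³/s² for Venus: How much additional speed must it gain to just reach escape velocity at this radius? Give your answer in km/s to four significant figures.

r = 6052 + 25180 = 31232 km = 3.1232×10⁷ m.
Circular speed v_c = √(μ/r) = 3225 m/s.
Escape speed v_esc = √(2μ/r) = √2 × v_c = 4561 m/s.
Δv = v_esc − v_c = 1336 m/s = 1.336 km/s.

Δv ≈ 1.336 km/s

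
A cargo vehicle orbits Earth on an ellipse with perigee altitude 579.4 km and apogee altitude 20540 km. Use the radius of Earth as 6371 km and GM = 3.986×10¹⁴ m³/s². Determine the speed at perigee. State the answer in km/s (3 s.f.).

v ≈ 9.55 km/s

r_p = 6371 + 579.4 = 6950.4 km = 6.9504×10⁶ m.
r_a = 6371 + 20540 = 26911 km = 2.6911×10⁷ m.
Semi-major axis a = (r_p + r_a)/2 = 16931 km = 1.693×10⁷ m.
Vis-viva: v² = μ(2/r − 1/a) = 3.986×10¹⁴ × (2.878×10⁻⁷ − 5.906×10⁻⁸) = 9.116×10⁷ m²/s².
v = 9548 m/s = 9.548 km/s.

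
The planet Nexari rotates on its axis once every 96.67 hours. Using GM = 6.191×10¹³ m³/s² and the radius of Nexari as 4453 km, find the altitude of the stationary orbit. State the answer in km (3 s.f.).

T = 96.67 hours = 3.480×10⁵ s.
A synchronous orbit has period T, so by Kepler's third law a = (μT²/4π²)^(1/3).
μT²/4π² = 6.191×10¹³ × (3.480×10⁵)² / 39.48 = 1.899×10²³ m³.
a = 5.748×10⁷ m = 57482 km.
Altitude h = a − R = 57482 − 4453 = 53029 km.

h_sync ≈ 53000 km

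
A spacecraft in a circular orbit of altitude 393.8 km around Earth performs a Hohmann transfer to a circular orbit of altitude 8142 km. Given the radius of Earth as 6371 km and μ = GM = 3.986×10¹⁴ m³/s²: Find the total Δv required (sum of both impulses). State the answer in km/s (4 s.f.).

r₁ = 6371 + 393.8 = 6764.8 km = 6.7648×10⁶ m.
r₂ = 6371 + 8142 = 14513 km = 1.4513×10⁷ m.
Transfer ellipse a_t = (r₁ + r₂)/2 = 1.064×10⁷ m.
At r₁: circular v_c1 = √(μ/r₁) = 7676 m/s; transfer-perigee v_p = √[μ(2/r₁ − 1/a_t)] = 8965 m/s.
Δv₁ = v_p − v_c1 = 1289 m/s.
At r₂: circular v_c2 = √(μ/r₂) = 5241 m/s; transfer-apogee v_a = √[μ(2/r₂ − 1/a_t)] = 4179 m/s.
Δv₂ = v_c2 − v_a = 1062 m/s.
Total Δv = Δv₁ + Δv₂ = 2351 m/s = 2.351 km/s.

Δv_total ≈ 2.351 km/s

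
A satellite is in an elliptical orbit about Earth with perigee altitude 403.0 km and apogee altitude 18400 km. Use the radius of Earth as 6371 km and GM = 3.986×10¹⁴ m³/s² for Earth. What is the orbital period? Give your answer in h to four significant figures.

T ≈ 5.476 h

r_p = 6371 + 403.0 = 6774.0 km = 6.7740×10⁶ m.
r_a = 6371 + 18400 = 24771 km = 2.4771×10⁷ m.
Semi-major axis a = (r_p + r_a)/2 = (6774.0 + 24771)/2 = 15772 km = 1.577×10⁷ m.
By Kepler's third law T = 2π√(a³/μ) = 2π × 3.137×10³ = 1.971×10⁴ s.
= 5.476 h.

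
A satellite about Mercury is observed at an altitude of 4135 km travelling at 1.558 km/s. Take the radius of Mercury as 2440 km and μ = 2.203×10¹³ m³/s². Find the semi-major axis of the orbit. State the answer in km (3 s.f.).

a ≈ 5150 km

r = 2440 + 4135 = 6575.0 km = 6.575×10⁶ m.
Specific orbital energy ε = v²/2 − μ/r = (1558)²/2 − 2.203×10¹³/6.575×10⁶ = -2.137×10⁶ J/kg.
Since ε = −μ/(2a), a = −μ/(2ε) = 5.155×10⁶ m = 5154.7 km.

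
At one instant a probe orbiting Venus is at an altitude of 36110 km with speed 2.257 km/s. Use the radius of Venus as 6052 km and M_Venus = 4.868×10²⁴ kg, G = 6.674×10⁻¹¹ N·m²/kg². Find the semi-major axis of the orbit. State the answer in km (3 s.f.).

μ = GM = 6.674×10⁻¹¹ × 4.868×10²⁴ = 3.249×10¹⁴ m³/s².
r = 6052 + 36110 = 42162 km = 4.216×10⁷ m.
Specific orbital energy ε = v²/2 − μ/r = (2257)²/2 − 3.249×10¹⁴/4.216×10⁷ = -5.159×10⁶ J/kg.
Since ε = −μ/(2a), a = −μ/(2ε) = 3.149×10⁷ m = 31489 km.

a ≈ 31500 km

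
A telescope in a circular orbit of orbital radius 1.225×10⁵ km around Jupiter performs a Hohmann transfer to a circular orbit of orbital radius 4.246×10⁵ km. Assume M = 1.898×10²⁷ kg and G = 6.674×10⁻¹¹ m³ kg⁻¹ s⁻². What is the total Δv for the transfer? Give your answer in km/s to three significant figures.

μ = GM = 6.674×10⁻¹¹ × 1.898×10²⁷ = 1.267×10¹⁷ m³/s².
r₁ = 1.225×10⁵ km = 1.225×10⁸ m.
r₂ = 4.246×10⁵ km = 4.246×10⁸ m.
Transfer ellipse a_t = (r₁ + r₂)/2 = 2.736×10⁸ m.
At r₁: circular v_c1 = √(μ/r₁) = 32160 m/s; transfer-perijove v_p = √[μ(2/r₁ − 1/a_t)] = 40060 m/s.
Δv₁ = v_p − v_c1 = 7906 m/s.
At r₂: circular v_c2 = √(μ/r₂) = 17270 m/s; transfer-apojove v_a = √[μ(2/r₂ − 1/a_t)] = 11560 m/s.
Δv₂ = v_c2 − v_a = 5714 m/s.
Total Δv = Δv₁ + Δv₂ = 13620 m/s = 13.62 km/s.

Δv_total ≈ 13.6 km/s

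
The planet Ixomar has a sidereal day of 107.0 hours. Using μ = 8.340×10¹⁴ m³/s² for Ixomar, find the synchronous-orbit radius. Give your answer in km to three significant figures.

T = 107.0 hours = 3.852×10⁵ s.
A synchronous orbit has period T, so by Kepler's third law a = (μT²/4π²)^(1/3).
μT²/4π² = 8.340×10¹⁴ × (3.852×10⁵)² / 39.48 = 3.135×10²⁴ m³.
a = 1.464×10⁸ m = 1.4635×10⁵ km.

r_sync ≈ 1.46×10⁵ km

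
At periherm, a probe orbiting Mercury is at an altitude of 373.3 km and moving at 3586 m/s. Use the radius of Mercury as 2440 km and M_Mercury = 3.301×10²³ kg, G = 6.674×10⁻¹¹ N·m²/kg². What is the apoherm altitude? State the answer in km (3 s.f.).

μ = GM = 6.674×10⁻¹¹ × 3.301×10²³ = 2.203×10¹³ m³/s².
r_p = 2440 + 373.3 = 2813.3 km = 2.813×10⁶ m.
Specific energy ε = v²/2 − μ/r = -1.401×10⁶ J/kg, so a = −μ/(2ε) = 7.861×10⁶ m.
The apsides satisfy r_p + r_a = 2a, so the apoherm radius is 2a − r_p = 1.291×10⁷ m = 12909 km.
Apoherm altitude = 12909 − 2440 = 10469 km.

apoherm altitude ≈ 10500 km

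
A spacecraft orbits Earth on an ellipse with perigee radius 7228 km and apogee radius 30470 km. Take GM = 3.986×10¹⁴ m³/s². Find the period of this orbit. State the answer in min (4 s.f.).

T ≈ 429.2 min

Semi-major axis a = (r_p + r_a)/2 = (7228.0 + 30470)/2 = 18849 km = 1.885×10⁷ m.
By Kepler's third law T = 2π√(a³/μ) = 2π × 4.099×10³ = 2.575×10⁴ s.
= 429.2 min.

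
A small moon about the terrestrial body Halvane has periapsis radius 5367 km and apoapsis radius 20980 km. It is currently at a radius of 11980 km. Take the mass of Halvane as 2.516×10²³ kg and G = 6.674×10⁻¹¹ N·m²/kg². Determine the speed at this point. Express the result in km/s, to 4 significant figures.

v ≈ 1.236 km/s

μ = GM = 6.674×10⁻¹¹ × 2.516×10²³ = 1.679×10¹³ m³/s².
Semi-major axis a = (r_p + r_a)/2 = 13174 km = 1.317×10⁷ m.
Vis-viva: v² = μ(2/r − 1/a) = 1.679×10¹³ × (1.669×10⁻⁷ − 7.591×10⁻⁸) = 1.529×10⁶ m²/s².
v = 1236 m/s = 1.236 km/s.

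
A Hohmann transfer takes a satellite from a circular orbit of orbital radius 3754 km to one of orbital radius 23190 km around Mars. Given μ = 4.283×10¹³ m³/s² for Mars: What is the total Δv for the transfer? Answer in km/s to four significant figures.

r₁ = 3754 km = 3.754×10⁶ m.
r₂ = 23190 km = 2.319×10⁷ m.
Transfer ellipse a_t = (r₁ + r₂)/2 = 1.347×10⁷ m.
At r₁: circular v_c1 = √(μ/r₁) = 3378 m/s; transfer-periapsis v_p = √[μ(2/r₁ − 1/a_t)] = 4432 m/s.
Δv₁ = v_p − v_c1 = 1054 m/s.
At r₂: circular v_c2 = √(μ/r₂) = 1359 m/s; transfer-apoapsis v_a = √[μ(2/r₂ − 1/a_t)] = 717.4 m/s.
Δv₂ = v_c2 − v_a = 641.6 m/s.
Total Δv = Δv₁ + Δv₂ = 1695 m/s = 1.695 km/s.

Δv_total ≈ 1.695 km/s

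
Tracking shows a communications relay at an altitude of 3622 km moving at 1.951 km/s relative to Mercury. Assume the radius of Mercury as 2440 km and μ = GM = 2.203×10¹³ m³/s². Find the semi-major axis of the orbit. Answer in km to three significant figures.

a ≈ 6360 km

r = 2440 + 3622 = 6062.0 km = 6.062×10⁶ m.
Specific orbital energy ε = v²/2 − μ/r = (1951)²/2 − 2.203×10¹³/6.062×10⁶ = -1.731×10⁶ J/kg.
Since ε = −μ/(2a), a = −μ/(2ε) = 6.364×10⁶ m = 6363.7 km.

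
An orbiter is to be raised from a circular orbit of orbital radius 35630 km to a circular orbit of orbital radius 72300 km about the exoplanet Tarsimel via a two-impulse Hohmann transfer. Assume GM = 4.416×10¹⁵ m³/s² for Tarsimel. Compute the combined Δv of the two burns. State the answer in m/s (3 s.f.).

Δv_total ≈ 3220 m/s

r₁ = 35630 km = 3.563×10⁷ m.
r₂ = 72300 km = 7.230×10⁷ m.
Transfer ellipse a_t = (r₁ + r₂)/2 = 5.396×10⁷ m.
At r₁: circular v_c1 = √(μ/r₁) = 11130 m/s; transfer-periapsis v_p = √[μ(2/r₁ − 1/a_t)] = 12890 m/s.
Δv₁ = v_p − v_c1 = 1753 m/s.
At r₂: circular v_c2 = √(μ/r₂) = 7815 m/s; transfer-apoapsis v_a = √[μ(2/r₂ − 1/a_t)] = 6350 m/s.
Δv₂ = v_c2 − v_a = 1465 m/s.
Total Δv = Δv₁ + Δv₂ = 3218 m/s.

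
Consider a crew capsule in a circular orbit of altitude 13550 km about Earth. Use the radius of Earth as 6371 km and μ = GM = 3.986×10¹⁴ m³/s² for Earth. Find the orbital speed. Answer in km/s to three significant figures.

v ≈ 4.47 km/s

r = 6371 + 13550 = 19921 km = 1.9921×10⁷ m.
For a circular orbit v = √(μ/r) = √(3.986×10¹⁴ / 1.992×10⁷) = √(2.001×10⁷) = 4473 m/s.
That is 4.473 km/s.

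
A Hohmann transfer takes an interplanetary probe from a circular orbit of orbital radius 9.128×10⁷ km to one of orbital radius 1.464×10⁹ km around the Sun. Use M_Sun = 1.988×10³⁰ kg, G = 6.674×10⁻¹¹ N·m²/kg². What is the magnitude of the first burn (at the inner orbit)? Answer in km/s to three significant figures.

Δv ≈ 14.2 km/s

μ = GM = 6.674×10⁻¹¹ × 1.988×10³⁰ = 1.327×10²⁰ m³/s².
r₁ = 9.128×10⁷ km = 9.128×10¹⁰ m.
r₂ = 1.464×10⁹ km = 1.464×10¹² m.
Transfer ellipse a_t = (r₁ + r₂)/2 = 7.776×10¹¹ m.
At r₁: circular v_c1 = √(μ/r₁) = 38130 m/s; transfer-perihelion v_p = √[μ(2/r₁ − 1/a_t)] = 52310 m/s.
Δv₁ = v_p − v_c1 = 14190 m/s.
= 14.19 km/s.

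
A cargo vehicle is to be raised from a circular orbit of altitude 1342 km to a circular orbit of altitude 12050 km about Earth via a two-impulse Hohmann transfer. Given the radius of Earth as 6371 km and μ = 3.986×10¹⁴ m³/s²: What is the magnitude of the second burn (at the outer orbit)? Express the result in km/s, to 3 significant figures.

Δv ≈ 1.08 km/s

r₁ = 6371 + 1342 = 7713.0 km = 7.7130×10⁶ m.
r₂ = 6371 + 12050 = 18421 km = 1.8421×10⁷ m.
Transfer ellipse a_t = (r₁ + r₂)/2 = 1.307×10⁷ m.
At r₁: circular v_c1 = √(μ/r₁) = 7189 m/s; transfer-perigee v_p = √[μ(2/r₁ − 1/a_t)] = 8535 m/s.
At r₂: circular v_c2 = √(μ/r₂) = 4652 m/s; transfer-apogee v_a = √[μ(2/r₂ − 1/a_t)] = 3574 m/s.
Δv₂ = v_c2 − v_a = 1078 m/s.
= 1.078 km/s.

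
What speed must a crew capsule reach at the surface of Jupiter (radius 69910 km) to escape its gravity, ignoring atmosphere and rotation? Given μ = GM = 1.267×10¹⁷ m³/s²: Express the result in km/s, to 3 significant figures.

v_esc ≈ 60.2 km/s

r = R = 6.991×10⁷ m.
Escape speed v_esc = √(2μ/r) = √(2 × 1.267×10¹⁷ / 6.991×10⁷) = √(3.625×10⁹) = 60210 m/s.
= 60.21 km/s.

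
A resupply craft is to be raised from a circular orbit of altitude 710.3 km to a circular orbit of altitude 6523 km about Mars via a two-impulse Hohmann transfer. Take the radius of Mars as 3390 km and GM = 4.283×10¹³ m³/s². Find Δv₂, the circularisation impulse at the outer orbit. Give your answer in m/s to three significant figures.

r₁ = 3390 + 710.3 = 4100.3 km = 4.1003×10⁶ m.
r₂ = 3390 + 6523 = 9913.0 km = 9.9130×10⁶ m.
Transfer ellipse a_t = (r₁ + r₂)/2 = 7.007×10⁶ m.
At r₁: circular v_c1 = √(μ/r₁) = 3232 m/s; transfer-periapsis v_p = √[μ(2/r₁ − 1/a_t)] = 3844 m/s.
At r₂: circular v_c2 = √(μ/r₂) = 2079 m/s; transfer-apoapsis v_a = √[μ(2/r₂ − 1/a_t)] = 1590 m/s.
Δv₂ = v_c2 − v_a = 488.5 m/s.

Δv ≈ 489 m/s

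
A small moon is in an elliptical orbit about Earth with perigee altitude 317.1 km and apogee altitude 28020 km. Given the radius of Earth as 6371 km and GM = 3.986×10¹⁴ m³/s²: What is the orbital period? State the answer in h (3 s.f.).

r_p = 6371 + 317.1 = 6688.1 km = 6.6881×10⁶ m.
r_a = 6371 + 28020 = 34391 km = 3.4391×10⁷ m.
Semi-major axis a = (r_p + r_a)/2 = (6688.1 + 34391)/2 = 20540 km = 2.054×10⁷ m.
By Kepler's third law T = 2π√(a³/μ) = 2π × 4.662×10³ = 2.930×10⁴ s.
= 8.138 h.

T ≈ 8.14 h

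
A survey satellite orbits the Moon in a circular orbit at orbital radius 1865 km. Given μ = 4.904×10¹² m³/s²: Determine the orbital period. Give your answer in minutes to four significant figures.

T ≈ 120.4 minutes

r = 1865 km = 1.865×10⁶ m.
Kepler's third law: T = 2π√(r³/μ) = 2π√((1.865×10⁶)³ / 4.904×10¹²).
r³/μ = 1.323×10⁶ s², so T = 2π × 1.150×10³ = 7.226×10³ s.
Converting: 7.226×10³ s ÷ 60.00 = 120.4 minutes.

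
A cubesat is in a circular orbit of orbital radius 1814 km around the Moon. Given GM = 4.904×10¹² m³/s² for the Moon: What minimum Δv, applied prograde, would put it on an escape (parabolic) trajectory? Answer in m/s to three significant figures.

r = 1814 km = 1.814×10⁶ m.
Circular speed v_c = √(μ/r) = 1644 m/s.
Escape speed v_esc = √(2μ/r) = √2 × v_c = 2325 m/s.
Δv = v_esc − v_c = 681.1 m/s.

Δv ≈ 681 m/s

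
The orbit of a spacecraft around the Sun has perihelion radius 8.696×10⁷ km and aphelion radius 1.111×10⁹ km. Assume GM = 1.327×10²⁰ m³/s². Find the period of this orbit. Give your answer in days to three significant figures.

Semi-major axis a = (r_p + r_a)/2 = (8.6960×10⁷ + 1.1110×10⁹)/2 = 5.9898×10⁸ km = 5.990×10¹¹ m.
By Kepler's third law T = 2π√(a³/μ) = 2π × 4.024×10⁷ = 2.528×10⁸ s.
= 2927 days.

T ≈ 2930 days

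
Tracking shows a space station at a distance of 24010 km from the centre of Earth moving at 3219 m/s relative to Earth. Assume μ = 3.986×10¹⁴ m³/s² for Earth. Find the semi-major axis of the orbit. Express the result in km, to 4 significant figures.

a ≈ 17450 km

r = 2.401×10⁷ m.
Specific orbital energy ε = v²/2 − μ/r = (3219)²/2 − 3.986×10¹⁴/2.401×10⁷ = -1.142×10⁷ J/kg.
Since ε = −μ/(2a), a = −μ/(2ε) = 1.745×10⁷ m = 17451 km.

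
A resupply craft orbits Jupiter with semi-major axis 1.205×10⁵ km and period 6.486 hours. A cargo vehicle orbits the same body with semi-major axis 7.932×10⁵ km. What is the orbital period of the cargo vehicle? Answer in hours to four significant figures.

T₂ ≈ 109.5 hours

Kepler's third law: T² ∝ a³, so T₂ = T₁ (a₂/a₁)^(3/2).
a₂/a₁ = 6.583, (a₂/a₁)^(3/2) = 16.89.
T₂ = 6.486 × 16.89 = 109.5 hours.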